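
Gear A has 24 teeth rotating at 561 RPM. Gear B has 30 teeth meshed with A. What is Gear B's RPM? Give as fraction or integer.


Gear ratio: teeth_A * RPM_A = teeth_B * RPM_B
24 * 561 = 30 * RPM_B
13464 = 30 * RPM_B
RPM_B = 13464 / 30
RPM_B = 2244/5

2244/5


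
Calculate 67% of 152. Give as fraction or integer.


Compute 67% of 152
Convert percentage: 67% = 67/100
Multiply: 152 * 67/100
= 10184/100
= 2546/25

2546/25


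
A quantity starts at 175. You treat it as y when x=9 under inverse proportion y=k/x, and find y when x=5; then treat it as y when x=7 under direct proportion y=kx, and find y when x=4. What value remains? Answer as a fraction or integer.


Start with 175.
Step 1: Inverse prop: k = (175)*9; new y = k/5 = 175*9/5 = 315
Step 2: Direct prop: k = (315)/7; new y = k*4 = 315*4/7 = 180
Final result = 180

180


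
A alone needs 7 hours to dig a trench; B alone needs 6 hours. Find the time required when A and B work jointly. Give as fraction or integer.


Rate of A = 1/7 job per hour
Rate of B = 1/6 job per hour
Combined rate = 1/7 + 1/6
Find common denominator: (6 + 7)/(7*6) = 13/42
Combined rate = 13/42 job per hour
Time together = 1 / (13/42) = 42/13 hours

42/13


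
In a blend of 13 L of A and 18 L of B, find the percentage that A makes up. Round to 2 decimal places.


Volume of A = 13 L
Volume of B = 18 L
Total volume = 13 + 18 = 31 L
Percentage of A = (13/31) * 100
= 41.94%

41.94


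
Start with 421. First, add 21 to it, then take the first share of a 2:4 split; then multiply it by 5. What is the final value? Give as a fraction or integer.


Start with 421.
Step 1: Add 21: 421+21=442; split 2:4 first = 442*2/6 = 442/3
Step 2: Multiply by 5: 442/3 * 5 = 2210/3
Final result = 2210/3

2210/3


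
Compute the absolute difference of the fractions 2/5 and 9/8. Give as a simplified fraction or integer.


Simplify: 2/5 = 2/5 and 9/8 = 9/8
Find common denominator: LCD = 40
Convert: 16/40 and 45/40
Difference = |16 - 45|/40 = 29/40
Simplified = 29/40

29/40


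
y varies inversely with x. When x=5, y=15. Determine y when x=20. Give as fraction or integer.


Inverse proportion: y = k/x
Find k: k = 5 * 15 = 75
Compute y at x=20: y = 75/20
y = 15/4

15/4


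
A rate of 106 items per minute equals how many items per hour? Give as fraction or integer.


Converting from per minute to per hour
Rate = 106 items per minute
Multiply by 60: 106 * 60
= 6360 items per hour

6360


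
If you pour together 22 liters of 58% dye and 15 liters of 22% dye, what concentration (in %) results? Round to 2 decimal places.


Solute in mixture 1 = 58% of 22 L = 22*58/100 = 319/25 L
Solute in mixture 2 = 22% of 15 L = 15*22/100 = 33/10 L
Total solute = 319/25 + 33/10 = 803/50 L
Total volume = 22 + 15 = 37 L
Final concentration = 803/50/37 * 100 = 43.41%

43.41


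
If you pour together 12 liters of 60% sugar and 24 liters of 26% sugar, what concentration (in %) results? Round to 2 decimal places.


Solute in mixture 1 = 60% of 12 L = 12*60/100 = 36/5 L
Solute in mixture 2 = 26% of 24 L = 24*26/100 = 156/25 L
Total solute = 36/5 + 156/25 = 336/25 L
Total volume = 12 + 24 = 36 L
Final concentration = 336/25/36 * 100 = 37.33%

37.33


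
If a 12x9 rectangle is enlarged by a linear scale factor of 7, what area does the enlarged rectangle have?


Original dimensions: 12 x 9
Enlargement factor = 7
New width = 12 * 7 = 84
New height = 9 * 7 = 63
New area = 84 * 63 = 5292

5292


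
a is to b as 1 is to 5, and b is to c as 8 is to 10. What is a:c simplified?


Given a:b = 1:5 and b:c = 8:10
Make b consistent. Multiply first ratio by 8: a:b = 8:40
Multiply second ratio by 5: b:c = 40:50
Now b = 40 in both, so a:b:c = 8:40:50
Therefore a:c = 8:50
Simplify by GCD: a:c = 4:25

4:25


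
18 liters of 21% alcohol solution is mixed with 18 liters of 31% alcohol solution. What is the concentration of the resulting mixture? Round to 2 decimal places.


Solute in mixture 1 = 21% of 18 L = 18*21/100 = 189/50 L
Solute in mixture 2 = 31% of 18 L = 18*31/100 = 279/50 L
Total solute = 189/50 + 279/50 = 234/25 L
Total volume = 18 + 18 = 36 L
Final concentration = 234/25/36 * 100 = 26.00%

26.00


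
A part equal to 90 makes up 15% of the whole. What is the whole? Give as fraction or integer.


Given: 90 is 15% of the whole
Set up: 90 = 15/100 * whole
whole = 90 * 100 / 15
whole = 9000 / 15
whole = 600

600


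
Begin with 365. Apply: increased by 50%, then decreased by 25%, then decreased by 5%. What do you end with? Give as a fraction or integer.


Start: 365
Step 1: increase by 50% => multiply by 150/100
  365 * 150/100 = 1095/2
Step 2: decrease by 25% => multiply by 75/100
  1095/2 * 75/100 = 3285/8
Step 3: decrease by 5% => multiply by 95/100
  3285/8 * 95/100 = 12483/32
Final value = 12483/32

12483/32


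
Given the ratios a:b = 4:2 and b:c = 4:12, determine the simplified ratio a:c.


Given a:b = 4:2 and b:c = 4:12
Make b consistent. Multiply first ratio by 4: a:b = 16:8
Multiply second ratio by 2: b:c = 8:24
Now b = 8 in both, so a:b:c = 16:8:24
Therefore a:c = 16:24
Simplify by GCD: a:c = 2:3

2:3


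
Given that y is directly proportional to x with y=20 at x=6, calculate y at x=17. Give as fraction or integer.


Direct proportion: y = kx
Find k: k = 20/6 = 10/3
Compute y at x=17: y = 10/3 * 17
y = 170/3

170/3


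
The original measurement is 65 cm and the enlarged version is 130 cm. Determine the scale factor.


Original length = 65 cm
Scaled length = 130 cm
Scale factor = 130 / 65
= 2

2


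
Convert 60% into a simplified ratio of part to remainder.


Part = 60%, Remainder = 40%
Ratio = 60:40
GCD(60, 40) = 20
Simplify: 3:2 = 3:2

3:2


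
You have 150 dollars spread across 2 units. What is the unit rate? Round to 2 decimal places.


Total dollars = 150
Number of units = 2
Unit rate = 150 / 2
= 75 dollars per unit

75


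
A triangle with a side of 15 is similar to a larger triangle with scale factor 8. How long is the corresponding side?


Similar triangles have proportional sides
Scale factor = 8
Smaller side = 15
Corresponding larger side = 15 * 8
= 120

120


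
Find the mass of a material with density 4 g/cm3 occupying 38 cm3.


Using mass = density * volume
Density = 4 g/cm3
Volume = 38 cm3
Mass = 4 * 38
= 152 g

152


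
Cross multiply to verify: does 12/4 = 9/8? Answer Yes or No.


Cross multiply to check 12/4 = 9/8
Left cross product: 12 * 8 = 96
Right cross product: 4 * 9 = 36
96 != 36
Not equal, so proportions differ => No

No


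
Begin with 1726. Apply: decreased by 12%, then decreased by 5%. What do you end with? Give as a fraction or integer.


Start: 1726
Step 1: decrease by 12% => multiply by 88/100
  1726 * 88/100 = 37972/25
Step 2: decrease by 5% => multiply by 95/100
  37972/25 * 95/100 = 180367/125
Final value = 180367/125

180367/125


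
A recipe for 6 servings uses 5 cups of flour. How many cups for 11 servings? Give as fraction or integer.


Original: 5 cups for 6 servings
Target servings = 11
Scaling factor = 11/6
New amount = 5 * 11/6
= 55/6
= 55/6 cups

55/6


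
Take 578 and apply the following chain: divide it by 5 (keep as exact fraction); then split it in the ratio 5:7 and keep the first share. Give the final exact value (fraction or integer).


Start with 578.
Step 1: Divide by 5: 578 / 5 = 578/5
Step 2: Split 5:7, first share = 578/5 * 5/12 = 289/6
Final result = 289/6

289/6


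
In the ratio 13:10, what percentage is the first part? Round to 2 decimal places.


Total parts = 13 + 10 = 23
First part fraction = 13/23
Percentage = (13/23) * 100
= 0.565217 * 100
= 56.52%

56.52


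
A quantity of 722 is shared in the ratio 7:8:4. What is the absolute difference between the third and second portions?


Total parts = 7 + 8 + 4 = 19
Value per part = 722 / 19 = 38
Shares: 7*38=266, 8*38=304, 4*38=152
Third share = 152, second share = 304
Difference = |152 - 304| = 152

152


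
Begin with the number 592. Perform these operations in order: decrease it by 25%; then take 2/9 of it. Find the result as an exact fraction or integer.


Start with 592.
Step 1: Decrease by 25%: 592 * 75/100 = 444
Step 2: Take 2/9: 444 * 2/9 = 296/3
Final result = 296/3

296/3


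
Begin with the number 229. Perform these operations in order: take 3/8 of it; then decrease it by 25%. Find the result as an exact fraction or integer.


Start with 229.
Step 1: Take 3/8: 229 * 3/8 = 687/8
Step 2: Decrease by 25%: 687/8 * 75/100 = 2061/32
Final result = 2061/32

2061/32


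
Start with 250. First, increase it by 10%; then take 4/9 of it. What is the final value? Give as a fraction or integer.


Start with 250.
Step 1: Increase by 10%: 250 * 110/100 = 275
Step 2: Take 4/9: 275 * 4/9 = 1100/9
Final result = 1100/9

1100/9


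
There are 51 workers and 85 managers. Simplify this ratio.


Find GCD(51, 85)
GCD = 17
Divide both by 17: 51/17 = 3, 85/17 = 5
Simplified ratio = 3:5

3:5


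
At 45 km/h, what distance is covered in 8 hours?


Using distance = speed * time
Speed = 45 km/h
Time = 8 hours
Distance = 45 * 8
= 360 km

360


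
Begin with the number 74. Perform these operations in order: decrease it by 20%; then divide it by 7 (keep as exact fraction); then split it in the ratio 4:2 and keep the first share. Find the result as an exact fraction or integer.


Start with 74.
Step 1: Decrease by 20%: 74 * 80/100 = 296/5
Step 2: Divide by 7: 296/5 / 7 = 296/35
Step 3: Split 4:2, first share = 296/35 * 4/6 = 592/105
Final result = 592/105

592/105


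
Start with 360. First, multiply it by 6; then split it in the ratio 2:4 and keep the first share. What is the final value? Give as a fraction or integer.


Start with 360.
Step 1: Multiply by 6: 360 * 6 = 2160
Step 2: Split 2:4, first share = 2160 * 2/6 = 720
Final result = 720

720


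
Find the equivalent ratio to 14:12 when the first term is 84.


Original ratio: 14:12
First term target: 84
Scale factor = 84 / 14 = 6
Multiply second term: 12 * 6 = 72
Equivalent ratio = 84:72

84:72


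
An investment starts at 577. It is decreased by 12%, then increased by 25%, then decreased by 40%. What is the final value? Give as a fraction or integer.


Start: 577
Step 1: decrease by 12% => multiply by 88/100
  577 * 88/100 = 12694/25
Step 2: increase by 25% => multiply by 125/100
  12694/25 * 125/100 = 6347/10
Step 3: decrease by 40% => multiply by 60/100
  6347/10 * 60/100 = 19041/50
Final value = 19041/50

19041/50


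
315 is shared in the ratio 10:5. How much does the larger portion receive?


Total parts = 10 + 5 = 15
Value per part = 315 / 15 = 21
First share = 10 * 21 = 210
Second share = 5 * 21 = 105
Larger share = 210

210


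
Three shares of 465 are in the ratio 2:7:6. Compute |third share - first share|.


Total parts = 2 + 7 + 6 = 15
Value per part = 465 / 15 = 31
Shares: 2*31=62, 7*31=217, 6*31=186
Third share = 186, first share = 62
Difference = |186 - 62| = 124

124


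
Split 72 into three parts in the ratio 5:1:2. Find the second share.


Ratio = 5:1:2
Total parts = 5 + 1 + 2 = 8
Value per part = 72 / 8 = 9
First share = 5 * 9 = 45
Middle share = 1 * 9 = 9
Third share = 2 * 9 = 18

9


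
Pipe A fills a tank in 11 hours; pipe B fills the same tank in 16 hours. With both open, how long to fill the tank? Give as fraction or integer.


Rate of A = 1/11 job per hour
Rate of B = 1/16 job per hour
Combined rate = 1/11 + 1/16
Find common denominator: (16 + 11)/(11*16) = 27/176
Combined rate = 27/176 job per hour
Time together = 1 / (27/176) = 176/27 hours

176/27


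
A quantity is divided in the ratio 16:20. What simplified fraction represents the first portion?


Total parts = 16 + 20 = 36
First part fraction = 16/36
Simplify: 16/36 = 4/9

4/9


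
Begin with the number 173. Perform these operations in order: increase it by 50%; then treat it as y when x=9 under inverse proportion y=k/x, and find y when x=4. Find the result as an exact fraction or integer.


Start with 173.
Step 1: Increase by 50%: 173 * 150/100 = 519/2
Step 2: Inverse prop: k = (519/2)*9; new y = k/4 = 519/2*9/4 = 4671/8
Final result = 4671/8

4671/8


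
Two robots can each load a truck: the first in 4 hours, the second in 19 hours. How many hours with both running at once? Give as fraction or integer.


Rate of A = 1/4 job per hour
Rate of B = 1/19 job per hour
Combined rate = 1/4 + 1/19
Find common denominator: (19 + 4)/(4*19) = 23/76
Combined rate = 23/76 job per hour
Time together = 1 / (23/76) = 76/23 hours

76/23


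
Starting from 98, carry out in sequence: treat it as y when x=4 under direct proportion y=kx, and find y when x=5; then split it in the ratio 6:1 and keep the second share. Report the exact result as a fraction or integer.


Start with 98.
Step 1: Direct prop: k = (98)/4; new y = k*5 = 98*5/4 = 245/2
Step 2: Split 6:1, second share = 245/2 * 1/7 = 35/2
Final result = 35/2

35/2


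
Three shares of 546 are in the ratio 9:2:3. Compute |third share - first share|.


Total parts = 9 + 2 + 3 = 14
Value per part = 546 / 14 = 39
Shares: 9*39=351, 2*39=78, 3*39=117
Third share = 117, first share = 351
Difference = |117 - 351| = 234

234


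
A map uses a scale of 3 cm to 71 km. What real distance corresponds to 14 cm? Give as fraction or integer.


Map scale: 3 cm = 71 km
Measured distance on map = 14 cm
Set up proportion: 14 * 71 / 3
= 994 / 3
= 994/3 km

994/3


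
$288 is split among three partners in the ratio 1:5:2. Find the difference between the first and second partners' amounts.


Total parts = 1 + 5 + 2 = 8
Value per part = 288 / 8 = 36
Shares: 1*36=36, 5*36=180, 2*36=72
First share = 36, second share = 180
Difference = |36 - 180| = 144

144


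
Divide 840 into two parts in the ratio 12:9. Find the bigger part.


Total parts = 12 + 9 = 21
Value per part = 840 / 21 = 40
First share = 12 * 40 = 480
Second share = 9 * 40 = 360
Larger share = 480

480


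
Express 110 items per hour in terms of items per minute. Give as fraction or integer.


Converting from per hour to per minute
Rate = 110 items per hour
Divide by 60: 110/60
= 11/6 items per minute

11/6


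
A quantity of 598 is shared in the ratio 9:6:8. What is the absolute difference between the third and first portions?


Total parts = 9 + 6 + 8 = 23
Value per part = 598 / 23 = 26
Shares: 9*26=234, 6*26=156, 8*26=208
Third share = 208, first share = 234
Difference = |208 - 234| = 26

26


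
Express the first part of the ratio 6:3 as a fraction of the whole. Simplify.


Total parts = 6 + 3 = 9
First part fraction = 6/9
Simplify: 6/9 = 2/3

2/3


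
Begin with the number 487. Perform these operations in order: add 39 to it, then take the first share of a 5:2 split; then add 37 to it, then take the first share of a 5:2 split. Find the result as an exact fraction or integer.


Start with 487.
Step 1: Add 39: 487+39=526; split 5:2 first = 526*5/7 = 2630/7
Step 2: Add 37: 2630/7+37=2889/7; split 5:2 first = 2889/7*5/7 = 14445/49
Final result = 14445/49

14445/49


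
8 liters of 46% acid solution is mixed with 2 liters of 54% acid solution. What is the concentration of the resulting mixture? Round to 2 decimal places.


Solute in mixture 1 = 46% of 8 L = 8*46/100 = 92/25 L
Solute in mixture 2 = 54% of 2 L = 2*54/100 = 27/25 L
Total solute = 92/25 + 27/25 = 119/25 L
Total volume = 8 + 2 = 10 L
Final concentration = 119/25/10 * 100 = 47.60%

47.60


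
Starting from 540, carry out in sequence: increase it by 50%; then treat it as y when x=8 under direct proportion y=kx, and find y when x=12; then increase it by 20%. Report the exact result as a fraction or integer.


Start with 540.
Step 1: Increase by 50%: 540 * 150/100 = 810
Step 2: Direct prop: k = (810)/8; new y = k*12 = 810*12/8 = 1215
Step 3: Increase by 20%: 1215 * 120/100 = 1458
Final result = 1458

1458


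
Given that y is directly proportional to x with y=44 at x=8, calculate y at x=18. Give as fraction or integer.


Direct proportion: y = kx
Find k: k = 44/8 = 11/2
Compute y at x=18: y = 11/2 * 18
y = 99

99


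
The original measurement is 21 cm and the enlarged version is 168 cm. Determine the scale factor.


Original length = 21 cm
Scaled length = 168 cm
Scale factor = 168 / 21
= 8

8


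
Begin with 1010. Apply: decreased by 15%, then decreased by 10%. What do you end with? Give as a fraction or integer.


Start: 1010
Step 1: decrease by 15% => multiply by 85/100
  1010 * 85/100 = 1717/2
Step 2: decrease by 10% => multiply by 90/100
  1717/2 * 90/100 = 15453/20
Final value = 15453/20

15453/20


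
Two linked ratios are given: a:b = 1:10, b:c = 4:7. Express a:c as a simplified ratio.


Given a:b = 1:10 and b:c = 4:7
Make b consistent. Multiply first ratio by 4: a:b = 4:40
Multiply second ratio by 10: b:c = 40:70
Now b = 40 in both, so a:b:c = 4:40:70
Therefore a:c = 4:70
Simplify by GCD: a:c = 2:35

2:35


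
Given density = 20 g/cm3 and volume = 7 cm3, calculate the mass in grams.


Using mass = density * volume
Density = 20 g/cm3
Volume = 7 cm3
Mass = 20 * 7
= 140 g

140


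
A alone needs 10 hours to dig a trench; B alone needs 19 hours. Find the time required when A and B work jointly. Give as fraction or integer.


Rate of A = 1/10 job per hour
Rate of B = 1/19 job per hour
Combined rate = 1/10 + 1/19
Find common denominator: (19 + 10)/(10*19) = 29/190
Combined rate = 29/190 job per hour
Time together = 1 / (29/190) = 190/29 hours

190/29


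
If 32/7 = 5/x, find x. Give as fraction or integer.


Setting up: 32/7 = 5/x
Cross multiply: 32 * x = 7 * 5
32x = 35
x = 35/32
x = 35/32

35/32


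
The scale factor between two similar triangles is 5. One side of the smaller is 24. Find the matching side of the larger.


Similar triangles have proportional sides
Scale factor = 5
Smaller side = 24
Corresponding larger side = 24 * 5
= 120

120


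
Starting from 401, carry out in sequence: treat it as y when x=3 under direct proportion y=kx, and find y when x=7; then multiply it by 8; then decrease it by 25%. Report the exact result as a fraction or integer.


Start with 401.
Step 1: Direct prop: k = (401)/3; new y = k*7 = 401*7/3 = 2807/3
Step 2: Multiply by 8: 2807/3 * 8 = 22456/3
Step 3: Decrease by 25%: 22456/3 * 75/100 = 5614
Final result = 5614

5614


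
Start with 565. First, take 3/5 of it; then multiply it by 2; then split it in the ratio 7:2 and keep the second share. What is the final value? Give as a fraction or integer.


Start with 565.
Step 1: Take 3/5: 565 * 3/5 = 339
Step 2: Multiply by 2: 339 * 2 = 678
Step 3: Split 7:2, second share = 678 * 2/9 = 452/3
Final result = 452/3

452/3


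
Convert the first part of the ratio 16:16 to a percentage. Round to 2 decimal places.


Total parts = 16 + 16 = 32
First part fraction = 16/32
Percentage = (16/32) * 100
= 0.5 * 100
= 50.00%

50.00


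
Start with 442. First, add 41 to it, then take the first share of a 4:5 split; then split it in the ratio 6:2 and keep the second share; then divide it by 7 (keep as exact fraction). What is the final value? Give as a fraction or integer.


Start with 442.
Step 1: Add 41: 442+41=483; split 4:5 first = 483*4/9 = 644/3
Step 2: Split 6:2, second share = 644/3 * 2/8 = 161/3
Step 3: Divide by 7: 161/3 / 7 = 23/3
Final result = 23/3

23/3


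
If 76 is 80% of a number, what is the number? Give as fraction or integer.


Given: 76 is 80% of the whole
Set up: 76 = 80/100 * whole
whole = 76 * 100 / 80
whole = 7600 / 80
whole = 95

95


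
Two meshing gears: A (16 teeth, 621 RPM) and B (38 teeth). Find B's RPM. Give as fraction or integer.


Gear ratio: teeth_A * RPM_A = teeth_B * RPM_B
16 * 621 = 38 * RPM_B
9936 = 38 * RPM_B
RPM_B = 9936 / 38
RPM_B = 4968/19

4968/19


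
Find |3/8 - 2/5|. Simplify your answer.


Simplify: 3/8 = 3/8 and 2/5 = 2/5
Find common denominator: LCD = 40
Convert: 15/40 and 16/40
Difference = |15 - 16|/40 = 1/40
Simplified = 1/40

1/40


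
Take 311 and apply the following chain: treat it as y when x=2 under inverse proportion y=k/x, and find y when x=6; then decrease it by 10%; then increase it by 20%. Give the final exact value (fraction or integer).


Start with 311.
Step 1: Inverse prop: k = (311)*2; new y = k/6 = 311*2/6 = 311/3
Step 2: Decrease by 10%: 311/3 * 90/100 = 933/10
Step 3: Increase by 20%: 933/10 * 120/100 = 2799/25
Final result = 2799/25

2799/25


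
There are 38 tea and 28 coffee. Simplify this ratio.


Find GCD(38, 28)
GCD = 2
Divide both by 2: 38/2 = 19, 28/2 = 14
Simplified ratio = 19:14

19:14


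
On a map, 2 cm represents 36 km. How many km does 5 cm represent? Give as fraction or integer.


Map scale: 2 cm = 36 km
Measured distance on map = 5 cm
Set up proportion: 5 * 36 / 2
= 180 / 2
= 90 km

90


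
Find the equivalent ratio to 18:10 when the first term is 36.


Original ratio: 18:10
First term target: 36
Scale factor = 36 / 18 = 2
Multiply second term: 10 * 2 = 20
Equivalent ratio = 36:20

36:20


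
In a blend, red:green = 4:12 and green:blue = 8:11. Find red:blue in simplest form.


Given a:b = 4:12 and b:c = 8:11
Make b consistent. Multiply first ratio by 8: a:b = 32:96
Multiply second ratio by 12: b:c = 96:132
Now b = 96 in both, so a:b:c = 32:96:132
Therefore a:c = 32:132
Simplify by GCD: a:c = 8:33

8:33


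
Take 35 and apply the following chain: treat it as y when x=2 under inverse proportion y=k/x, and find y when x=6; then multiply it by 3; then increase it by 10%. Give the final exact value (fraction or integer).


Start with 35.
Step 1: Inverse prop: k = (35)*2; new y = k/6 = 35*2/6 = 35/3
Step 2: Multiply by 3: 35/3 * 3 = 35
Step 3: Increase by 10%: 35 * 110/100 = 77/2
Final result = 77/2

77/2


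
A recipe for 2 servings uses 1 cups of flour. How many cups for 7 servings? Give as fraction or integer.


Original: 1 cups for 2 servings
Target servings = 7
Scaling factor = 7/2
New amount = 1 * 7/2
= 7/2
= 7/2 cups

7/2


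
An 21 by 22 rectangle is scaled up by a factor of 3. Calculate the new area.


Original dimensions: 21 x 22
Enlargement factor = 3
New width = 21 * 3 = 63
New height = 22 * 3 = 66
New area = 63 * 66 = 4158

4158


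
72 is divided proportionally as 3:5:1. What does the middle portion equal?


Ratio = 3:5:1
Total parts = 3 + 5 + 1 = 9
Value per part = 72 / 9 = 8
First share = 3 * 8 = 24
Middle share = 5 * 8 = 40
Third share = 1 * 8 = 8

40


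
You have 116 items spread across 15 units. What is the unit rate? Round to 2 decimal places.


Total items = 116
Number of units = 15
Unit rate = 116 / 15
= 7.73 items per unit

7.73


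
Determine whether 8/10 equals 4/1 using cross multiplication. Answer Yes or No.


Cross multiply to check 8/10 = 4/1
Left cross product: 8 * 1 = 8
Right cross product: 10 * 4 = 40
8 != 40
Not equal, so proportions differ => No

No


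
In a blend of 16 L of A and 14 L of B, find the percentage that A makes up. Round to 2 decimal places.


Volume of A = 16 L
Volume of B = 14 L
Total volume = 16 + 14 = 30 L
Percentage of A = (16/30) * 100
= 53.33%

53.33


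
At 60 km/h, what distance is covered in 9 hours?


Using distance = speed * time
Speed = 60 km/h
Time = 9 hours
Distance = 60 * 9
= 540 km

540


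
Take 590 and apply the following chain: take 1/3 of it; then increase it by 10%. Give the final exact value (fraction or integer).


Start with 590.
Step 1: Take 1/3: 590 * 1/3 = 590/3
Step 2: Increase by 10%: 590/3 * 110/100 = 649/3
Final result = 649/3

649/3


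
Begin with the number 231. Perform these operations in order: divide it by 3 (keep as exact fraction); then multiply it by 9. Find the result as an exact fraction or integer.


Start with 231.
Step 1: Divide by 3: 231 / 3 = 77
Step 2: Multiply by 9: 77 * 9 = 693
Final result = 693

693


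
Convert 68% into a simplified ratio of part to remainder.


Part = 68%, Remainder = 32%
Ratio = 68:32
GCD(68, 32) = 4
Simplify: 17:8 = 17:8

17:8


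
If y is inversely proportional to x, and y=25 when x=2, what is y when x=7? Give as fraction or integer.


Inverse proportion: y = k/x
Find k: k = 2 * 25 = 50
Compute y at x=7: y = 50/7
y = 50/7

50/7


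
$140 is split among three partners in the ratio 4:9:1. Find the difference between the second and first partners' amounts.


Total parts = 4 + 9 + 1 = 14
Value per part = 140 / 14 = 10
Shares: 4*10=40, 9*10=90, 1*10=10
Second share = 90, first share = 40
Difference = |90 - 40| = 50

50


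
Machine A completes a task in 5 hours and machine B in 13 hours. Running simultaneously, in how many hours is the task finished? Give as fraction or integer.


Rate of A = 1/5 job per hour
Rate of B = 1/13 job per hour
Combined rate = 1/5 + 1/13
Find common denominator: (13 + 5)/(5*13) = 18/65
Combined rate = 18/65 job per hour
Time together = 1 / (18/65) = 65/18 hours

65/18


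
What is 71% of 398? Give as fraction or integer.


Compute 71% of 398
Convert percentage: 71% = 71/100
Multiply: 398 * 71/100
= 28258/100
= 14129/50

14129/50


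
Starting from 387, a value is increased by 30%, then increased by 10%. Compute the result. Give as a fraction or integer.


Start: 387
Step 1: increase by 30% => multiply by 130/100
  387 * 130/100 = 5031/10
Step 2: increase by 10% => multiply by 110/100
  5031/10 * 110/100 = 55341/100
Final value = 55341/100

55341/100


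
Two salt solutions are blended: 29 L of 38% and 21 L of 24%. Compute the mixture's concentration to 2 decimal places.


Solute in mixture 1 = 38% of 29 L = 29*38/100 = 551/50 L
Solute in mixture 2 = 24% of 21 L = 21*24/100 = 126/25 L
Total solute = 551/50 + 126/25 = 803/50 L
Total volume = 29 + 21 = 50 L
Final concentration = 803/50/50 * 100 = 32.12%

32.12


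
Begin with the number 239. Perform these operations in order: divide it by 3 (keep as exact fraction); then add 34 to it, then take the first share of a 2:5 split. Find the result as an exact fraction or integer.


Start with 239.
Step 1: Divide by 3: 239 / 3 = 239/3
Step 2: Add 34: 239/3+34=341/3; split 2:5 first = 341/3*2/7 = 682/21
Final result = 682/21

682/21


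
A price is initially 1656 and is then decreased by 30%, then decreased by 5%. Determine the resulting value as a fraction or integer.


Start: 1656
Step 1: decrease by 30% => multiply by 70/100
  1656 * 70/100 = 5796/5
Step 2: decrease by 5% => multiply by 95/100
  5796/5 * 95/100 = 27531/25
Final value = 27531/25

27531/25


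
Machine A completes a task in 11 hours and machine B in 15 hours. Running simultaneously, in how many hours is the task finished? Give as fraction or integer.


Rate of A = 1/11 job per hour
Rate of B = 1/15 job per hour
Combined rate = 1/11 + 1/15
Find common denominator: (15 + 11)/(11*15) = 26/165
Combined rate = 26/165 job per hour
Time together = 1 / (26/165) = 165/26 hours

165/26


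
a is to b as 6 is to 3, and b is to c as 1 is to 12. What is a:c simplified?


Given a:b = 6:3 and b:c = 1:12
Make b consistent. Multiply first ratio by 1: a:b = 6:3
Multiply second ratio by 3: b:c = 3:36
Now b = 3 in both, so a:b:c = 6:3:36
Therefore a:c = 6:36
Simplify by GCD: a:c = 1:6

1:6


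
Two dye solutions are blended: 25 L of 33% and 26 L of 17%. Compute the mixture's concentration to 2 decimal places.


Solute in mixture 1 = 33% of 25 L = 25*33/100 = 33/4 L
Solute in mixture 2 = 17% of 26 L = 26*17/100 = 221/50 L
Total solute = 33/4 + 221/50 = 1267/100 L
Total volume = 25 + 26 = 51 L
Final concentration = 1267/100/51 * 100 = 24.84%

24.84


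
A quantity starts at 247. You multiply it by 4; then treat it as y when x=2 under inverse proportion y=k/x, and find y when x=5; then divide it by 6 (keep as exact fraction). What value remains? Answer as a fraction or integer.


Start with 247.
Step 1: Multiply by 4: 247 * 4 = 988
Step 2: Inverse prop: k = (988)*2; new y = k/5 = 988*2/5 = 1976/5
Step 3: Divide by 6: 1976/5 / 6 = 988/15
Final result = 988/15

988/15


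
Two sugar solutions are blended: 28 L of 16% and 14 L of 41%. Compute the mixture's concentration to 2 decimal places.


Solute in mixture 1 = 16% of 28 L = 28*16/100 = 112/25 L
Solute in mixture 2 = 41% of 14 L = 14*41/100 = 287/50 L
Total solute = 112/25 + 287/50 = 511/50 L
Total volume = 28 + 14 = 42 L
Final concentration = 511/50/42 * 100 = 24.33%

24.33


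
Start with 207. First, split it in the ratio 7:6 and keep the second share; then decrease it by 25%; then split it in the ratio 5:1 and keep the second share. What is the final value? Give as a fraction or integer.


Start with 207.
Step 1: Split 7:6, second share = 207 * 6/13 = 1242/13
Step 2: Decrease by 25%: 1242/13 * 75/100 = 1863/26
Step 3: Split 5:1, second share = 1863/26 * 1/6 = 621/52
Final result = 621/52

621/52


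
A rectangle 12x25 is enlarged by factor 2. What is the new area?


Original dimensions: 12 x 25
Enlargement factor = 2
New width = 12 * 2 = 24
New height = 25 * 2 = 50
New area = 24 * 50 = 1200

1200


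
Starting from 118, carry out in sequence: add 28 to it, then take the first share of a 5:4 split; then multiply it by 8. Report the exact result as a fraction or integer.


Start with 118.
Step 1: Add 28: 118+28=146; split 5:4 first = 146*5/9 = 730/9
Step 2: Multiply by 8: 730/9 * 8 = 5840/9
Final result = 5840/9

5840/9


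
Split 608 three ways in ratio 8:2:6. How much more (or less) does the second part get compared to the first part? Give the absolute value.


Total parts = 8 + 2 + 6 = 16
Value per part = 608 / 16 = 38
Shares: 8*38=304, 2*38=76, 6*38=228
Second share = 76, first share = 304
Difference = |76 - 304| = 228

228


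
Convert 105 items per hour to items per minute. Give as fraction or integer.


Converting from per hour to per minute
Rate = 105 items per hour
Divide by 60: 105/60
= 7/4 items per minute

7/4


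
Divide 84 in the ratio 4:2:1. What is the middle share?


Ratio = 4:2:1
Total parts = 4 + 2 + 1 = 7
Value per part = 84 / 7 = 12
First share = 4 * 12 = 48
Middle share = 2 * 12 = 24
Third share = 1 * 12 = 12

24


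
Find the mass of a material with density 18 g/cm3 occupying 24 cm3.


Using mass = density * volume
Density = 18 g/cm3
Volume = 24 cm3
Mass = 18 * 24
= 432 g

432


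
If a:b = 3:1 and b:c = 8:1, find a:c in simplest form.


Given a:b = 3:1 and b:c = 8:1
Make b consistent. Multiply first ratio by 8: a:b = 24:8
Multiply second ratio by 1: b:c = 8:1
Now b = 8 in both, so a:b:c = 24:8:1
Therefore a:c = 24:1
Simplify by GCD: a:c = 24:1

24:1


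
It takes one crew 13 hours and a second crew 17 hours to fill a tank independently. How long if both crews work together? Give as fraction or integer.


Rate of A = 1/13 job per hour
Rate of B = 1/17 job per hour
Combined rate = 1/13 + 1/17
Find common denominator: (17 + 13)/(13*17) = 30/221
Combined rate = 30/221 job per hour
Time together = 1 / (30/221) = 221/30 hours

221/30


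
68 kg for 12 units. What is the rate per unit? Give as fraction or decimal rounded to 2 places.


Total kg = 68
Number of units = 12
Unit rate = 68 / 12
= 5.67 kg per unit

5.67


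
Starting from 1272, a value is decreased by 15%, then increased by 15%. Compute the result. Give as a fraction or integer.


Start: 1272
Step 1: decrease by 15% => multiply by 85/100
  1272 * 85/100 = 5406/5
Step 2: increase by 15% => multiply by 115/100
  5406/5 * 115/100 = 62169/50
Final value = 62169/50

62169/50


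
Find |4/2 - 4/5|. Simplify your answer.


Simplify: 4/2 = 2 and 4/5 = 4/5
Find common denominator: LCD = 5
Convert: 10/5 and 4/5
Difference = |10 - 4|/5 = 6/5
Simplified = 6/5

6/5


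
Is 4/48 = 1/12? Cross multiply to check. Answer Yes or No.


Cross multiply to check 4/48 = 1/12
Left cross product: 4 * 12 = 48
Right cross product: 48 * 1 = 48
48 = 48
Equal, so proportions match => Yes

Yes


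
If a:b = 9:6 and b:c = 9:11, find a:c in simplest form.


Given a:b = 9:6 and b:c = 9:11
Make b consistent. Multiply first ratio by 9: a:b = 81:54
Multiply second ratio by 6: b:c = 54:66
Now b = 54 in both, so a:b:c = 81:54:66
Therefore a:c = 81:66
Simplify by GCD: a:c = 27:22

27:22


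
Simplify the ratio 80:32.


Find GCD(80, 32)
GCD = 16
Divide both by 16: 80/16 = 5, 32/16 = 2
Simplified ratio = 5:2

5:2


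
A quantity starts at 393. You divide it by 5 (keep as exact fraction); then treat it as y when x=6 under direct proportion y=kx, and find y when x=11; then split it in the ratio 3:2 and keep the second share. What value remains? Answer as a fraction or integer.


Start with 393.
Step 1: Divide by 5: 393 / 5 = 393/5
Step 2: Direct prop: k = (393/5)/6; new y = k*11 = 393/5*11/6 = 1441/10
Step 3: Split 3:2, second share = 1441/10 * 2/5 = 1441/25
Final result = 1441/25

1441/25


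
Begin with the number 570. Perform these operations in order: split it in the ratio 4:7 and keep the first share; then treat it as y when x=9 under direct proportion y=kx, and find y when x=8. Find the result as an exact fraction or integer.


Start with 570.
Step 1: Split 4:7, first share = 570 * 4/11 = 2280/11
Step 2: Direct prop: k = (2280/11)/9; new y = k*8 = 2280/11*8/9 = 6080/33
Final result = 6080/33

6080/33


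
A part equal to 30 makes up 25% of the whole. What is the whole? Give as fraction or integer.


Given: 30 is 25% of the whole
Set up: 30 = 25/100 * whole
whole = 30 * 100 / 25
whole = 3000 / 25
whole = 120

120


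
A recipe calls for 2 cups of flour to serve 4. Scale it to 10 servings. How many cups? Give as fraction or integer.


Original: 2 cups for 4 servings
Target servings = 10
Scaling factor = 10/4
New amount = 2 * 10/4
= 20/4
= 5 cups

5


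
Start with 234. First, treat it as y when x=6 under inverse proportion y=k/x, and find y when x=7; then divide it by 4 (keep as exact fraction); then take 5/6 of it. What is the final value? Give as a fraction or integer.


Start with 234.
Step 1: Inverse prop: k = (234)*6; new y = k/7 = 234*6/7 = 1404/7
Step 2: Divide by 4: 1404/7 / 4 = 351/7
Step 3: Take 5/6: 351/7 * 5/6 = 585/14
Final result = 585/14

585/14


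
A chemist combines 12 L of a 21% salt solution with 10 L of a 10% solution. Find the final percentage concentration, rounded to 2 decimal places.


Solute in mixture 1 = 21% of 12 L = 12*21/100 = 63/25 L
Solute in mixture 2 = 10% of 10 L = 10*10/100 = 1 L
Total solute = 63/25 + 1 = 88/25 L
Total volume = 12 + 10 = 22 L
Final concentration = 88/25/22 * 100 = 16.00%

16.00


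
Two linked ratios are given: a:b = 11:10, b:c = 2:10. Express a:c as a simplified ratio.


Given a:b = 11:10 and b:c = 2:10
Make b consistent. Multiply first ratio by 2: a:b = 22:20
Multiply second ratio by 10: b:c = 20:100
Now b = 20 in both, so a:b:c = 22:20:100
Therefore a:c = 22:100
Simplify by GCD: a:c = 11:50

11:50


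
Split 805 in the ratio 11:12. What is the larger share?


Total parts = 11 + 12 = 23
Value per part = 805 / 23 = 35
First share = 11 * 35 = 385
Second share = 12 * 35 = 420
Larger share = 420

420


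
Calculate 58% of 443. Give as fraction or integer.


Compute 58% of 443
Convert percentage: 58% = 58/100
Multiply: 443 * 58/100
= 25694/100
= 12847/50

12847/50


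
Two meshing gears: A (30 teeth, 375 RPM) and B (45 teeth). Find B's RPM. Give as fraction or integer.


Gear ratio: teeth_A * RPM_A = teeth_B * RPM_B
30 * 375 = 45 * RPM_B
11250 = 45 * RPM_B
RPM_B = 11250 / 45
RPM_B = 250

250


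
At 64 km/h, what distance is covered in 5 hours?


Using distance = speed * time
Speed = 64 km/h
Time = 5 hours
Distance = 64 * 5
= 320 km

320


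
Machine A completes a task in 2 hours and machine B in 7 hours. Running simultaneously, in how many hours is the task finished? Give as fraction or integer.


Rate of A = 1/2 job per hour
Rate of B = 1/7 job per hour
Combined rate = 1/2 + 1/7
Find common denominator: (7 + 2)/(2*7) = 9/14
Combined rate = 9/14 job per hour
Time together = 1 / (9/14) = 14/9 hours

14/9


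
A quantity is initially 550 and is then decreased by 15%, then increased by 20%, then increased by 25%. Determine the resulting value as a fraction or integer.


Start: 550
Step 1: decrease by 15% => multiply by 85/100
  550 * 85/100 = 935/2
Step 2: increase by 20% => multiply by 120/100
  935/2 * 120/100 = 561
Step 3: increase by 25% => multiply by 125/100
  561 * 125/100 = 2805/4
Final value = 2805/4

2805/4


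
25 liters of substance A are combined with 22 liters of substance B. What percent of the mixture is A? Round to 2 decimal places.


Volume of A = 25 L
Volume of B = 22 L
Total volume = 25 + 22 = 47 L
Percentage of A = (25/47) * 100
= 53.19%

53.19


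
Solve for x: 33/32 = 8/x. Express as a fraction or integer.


Setting up: 33/32 = 8/x
Cross multiply: 33 * x = 32 * 8
33x = 256
x = 256/33
x = 256/33

256/33


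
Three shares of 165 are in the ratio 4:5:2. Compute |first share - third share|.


Total parts = 4 + 5 + 2 = 11
Value per part = 165 / 11 = 15
Shares: 4*15=60, 5*15=75, 2*15=30
First share = 60, third share = 30
Difference = |60 - 30| = 30

30


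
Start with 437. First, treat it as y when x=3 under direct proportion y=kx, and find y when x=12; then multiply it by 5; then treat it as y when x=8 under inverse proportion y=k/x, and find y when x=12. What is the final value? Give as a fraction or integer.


Start with 437.
Step 1: Direct prop: k = (437)/3; new y = k*12 = 437*12/3 = 1748
Step 2: Multiply by 5: 1748 * 5 = 8740
Step 3: Inverse prop: k = (8740)*8; new y = k/12 = 8740*8/12 = 17480/3
Final result = 17480/3

17480/3


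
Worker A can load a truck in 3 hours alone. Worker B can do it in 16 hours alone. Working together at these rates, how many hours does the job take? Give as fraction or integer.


Rate of A = 1/3 job per hour
Rate of B = 1/16 job per hour
Combined rate = 1/3 + 1/16
Find common denominator: (16 + 3)/(3*16) = 19/48
Combined rate = 19/48 job per hour
Time together = 1 / (19/48) = 48/19 hours

48/19


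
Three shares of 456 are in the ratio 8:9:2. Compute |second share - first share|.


Total parts = 8 + 9 + 2 = 19
Value per part = 456 / 19 = 24
Shares: 8*24=192, 9*24=216, 2*24=48
Second share = 216, first share = 192
Difference = |216 - 192| = 24

24


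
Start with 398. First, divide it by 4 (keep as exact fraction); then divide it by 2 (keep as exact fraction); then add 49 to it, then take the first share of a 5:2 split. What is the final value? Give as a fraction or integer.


Start with 398.
Step 1: Divide by 4: 398 / 4 = 199/2
Step 2: Divide by 2: 199/2 / 2 = 199/4
Step 3: Add 49: 199/4+49=395/4; split 5:2 first = 395/4*5/7 = 1975/28
Final result = 1975/28

1975/28


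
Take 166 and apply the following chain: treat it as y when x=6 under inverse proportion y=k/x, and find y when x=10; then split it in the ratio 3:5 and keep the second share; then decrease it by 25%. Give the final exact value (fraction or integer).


Start with 166.
Step 1: Inverse prop: k = (166)*6; new y = k/10 = 166*6/10 = 498/5
Step 2: Split 3:5, second share = 498/5 * 5/8 = 249/4
Step 3: Decrease by 25%: 249/4 * 75/100 = 747/16
Final result = 747/16

747/16


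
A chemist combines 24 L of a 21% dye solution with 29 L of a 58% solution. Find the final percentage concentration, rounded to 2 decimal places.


Solute in mixture 1 = 21% of 24 L = 24*21/100 = 126/25 L
Solute in mixture 2 = 58% of 29 L = 29*58/100 = 841/50 L
Total solute = 126/25 + 841/50 = 1093/50 L
Total volume = 24 + 29 = 53 L
Final concentration = 1093/50/53 * 100 = 41.25%

41.25


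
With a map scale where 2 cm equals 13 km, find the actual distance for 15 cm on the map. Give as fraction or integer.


Map scale: 2 cm = 13 km
Measured distance on map = 15 cm
Set up proportion: 15 * 13 / 2
= 195 / 2
= 195/2 km

195/2


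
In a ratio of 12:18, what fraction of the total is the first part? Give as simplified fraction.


Total parts = 12 + 18 = 30
First part fraction = 12/30
Simplify: 12/30 = 2/5

2/5
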